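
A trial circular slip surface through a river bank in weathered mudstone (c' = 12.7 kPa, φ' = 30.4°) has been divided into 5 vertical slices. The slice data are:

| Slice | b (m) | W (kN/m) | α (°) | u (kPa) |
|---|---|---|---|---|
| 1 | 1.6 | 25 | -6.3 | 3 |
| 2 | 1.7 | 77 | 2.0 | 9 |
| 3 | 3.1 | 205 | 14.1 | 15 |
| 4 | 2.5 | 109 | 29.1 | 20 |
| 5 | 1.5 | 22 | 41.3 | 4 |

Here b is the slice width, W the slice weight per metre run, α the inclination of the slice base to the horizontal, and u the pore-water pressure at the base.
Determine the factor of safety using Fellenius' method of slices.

Ordinary method of slices: FS = Σ[c'·Δl_i + (W_i cosα_i − u_i·Δl_i)·tanφ'] / Σ W_i sinα_i, with Δl_i = b_i / cosα_i.
Slice 1: Δl = 1.6/cos(-6.3°) = 1.610 m; N'_1 = 25·cos(-6.3°) − 3·1.610 = 20.0; c'Δl = 20.44; W sinα = -2.7
Slice 2: Δl = 1.7/cos2.0° = 1.701 m; N'_2 = 77·cos2.0° − 9·1.701 = 61.6; c'Δl = 21.60; W sinα = 2.7
Slice 3: Δl = 3.1/cos14.1° = 3.196 m; N'_3 = 205·cos14.1° − 15·3.196 = 150.9; c'Δl = 40.59; W sinα = 49.9
Slice 4: Δl = 2.5/cos29.1° = 2.861 m; N'_4 = 109·cos29.1° − 20·2.861 = 38.0; c'Δl = 36.34; W sinα = 53.0
Slice 5: Δl = 1.5/cos41.3° = 1.997 m; N'_5 = 22·cos41.3° − 4·1.997 = 8.5; c'Δl = 25.36; W sinα = 14.5
Σc'Δl = 144.3 kN/m; ΣN' = 279.1 kN/m; ΣW sinα = 117.4 kN/m
Resisting = 144.3 + 279.1·tan30.4° = 144.3 + 163.7 = 308.1 kN/m
FS = 308.1 / 117.4 = 2.624

FS = 2.62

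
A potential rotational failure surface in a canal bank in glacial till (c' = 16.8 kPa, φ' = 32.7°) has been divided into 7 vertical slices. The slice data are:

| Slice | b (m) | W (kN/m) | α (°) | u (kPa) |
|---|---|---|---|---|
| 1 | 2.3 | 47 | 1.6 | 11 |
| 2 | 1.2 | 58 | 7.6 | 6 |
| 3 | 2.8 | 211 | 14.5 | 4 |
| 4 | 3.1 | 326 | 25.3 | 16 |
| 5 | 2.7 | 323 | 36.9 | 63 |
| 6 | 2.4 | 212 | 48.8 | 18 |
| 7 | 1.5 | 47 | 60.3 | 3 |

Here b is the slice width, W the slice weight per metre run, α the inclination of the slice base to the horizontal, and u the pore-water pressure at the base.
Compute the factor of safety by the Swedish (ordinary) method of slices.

Ordinary method of slices: FS = Σ[c'·Δl_i + (W_i cosα_i − u_i·Δl_i)·tanφ'] / Σ W_i sinα_i, with Δl_i = b_i / cosα_i.
Slice 1: Δl = 2.3/cos1.6° = 2.301 m; N'_1 = 47·cos1.6° − 11·2.301 = 21.7; c'Δl = 38.66; W sinα = 1.3
Slice 2: Δl = 1.2/cos7.6° = 1.211 m; N'_2 = 58·cos7.6° − 6·1.211 = 50.2; c'Δl = 20.34; W sinα = 7.7
Slice 3: Δl = 2.8/cos14.5° = 2.892 m; N'_3 = 211·cos14.5° − 4·2.892 = 192.7; c'Δl = 48.59; W sinα = 52.8
Slice 4: Δl = 3.1/cos25.3° = 3.429 m; N'_4 = 326·cos25.3° − 16·3.429 = 239.9; c'Δl = 57.61; W sinα = 139.3
Slice 5: Δl = 2.7/cos36.9° = 3.376 m; N'_5 = 323·cos36.9° − 63·3.376 = 45.6; c'Δl = 56.72; W sinα = 193.9
Slice 6: Δl = 2.4/cos48.8° = 3.644 m; N'_6 = 212·cos48.8° − 18·3.644 = 74.1; c'Δl = 61.21; W sinα = 159.5
Slice 7: Δl = 1.5/cos60.3° = 3.027 m; N'_7 = 47·cos60.3° − 3·3.027 = 14.2; c'Δl = 50.86; W sinα = 40.8
Σc'Δl = 334.0 kN/m; ΣN' = 638.3 kN/m; ΣW sinα = 595.4 kN/m
Resisting = 334.0 + 638.3·tan32.7° = 334.0 + 409.8 = 743.8 kN/m
FS = 743.8 / 595.4 = 1.249

FS = 1.25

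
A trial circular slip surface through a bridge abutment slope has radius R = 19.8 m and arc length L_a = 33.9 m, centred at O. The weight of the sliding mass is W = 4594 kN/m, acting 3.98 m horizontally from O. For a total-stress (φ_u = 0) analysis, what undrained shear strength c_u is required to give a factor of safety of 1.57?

c_u = 42.8 kPa

FS = c_u·L_a·R / (W·d), so c_u = FS·W·d / (L_a·R).
c_u = 1.57·4594·3.98 / (33.90·19.8) = 28706.1 / 671.22 = 42.77 kPa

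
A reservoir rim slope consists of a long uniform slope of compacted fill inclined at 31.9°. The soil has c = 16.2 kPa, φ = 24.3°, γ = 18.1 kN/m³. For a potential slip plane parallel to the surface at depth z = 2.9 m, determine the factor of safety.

FS = 1.41

For an infinite slope with a slip plane parallel to the surface (no pore pressure): FS = [c + γz cos²β tanφ] / [γz sinβ cosβ].
γz = 18.1·2.9 = 52.49 kN/m²
Numerator = 16.2 + 52.49·cos²31.9°·tan24.3° = 16.2 + 52.49·0.7208·0.4515 = 33.282 kPa
Denominator = 52.49·sin31.9°·cos31.9° = 52.49·0.5284·0.8490 = 23.549 kPa
FS = 33.282 / 23.549 = 1.413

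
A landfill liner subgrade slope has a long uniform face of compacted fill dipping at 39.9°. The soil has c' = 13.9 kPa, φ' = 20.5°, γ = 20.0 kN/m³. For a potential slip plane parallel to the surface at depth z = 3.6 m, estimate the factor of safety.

For an infinite slope with a slip plane parallel to the surface (no pore pressure): FS = [c' + γz cos²β tanφ'] / [γz sinβ cosβ].
γz = 20.0·3.6 = 72.00 kN/m²
Numerator = 13.9 + 72.00·cos²39.9°·tan20.5° = 13.9 + 72.00·0.5885·0.3739 = 29.743 kPa
Denominator = 72.00·sin39.9°·cos39.9° = 72.00·0.6414·0.7672 = 35.431 kPa
FS = 29.743 / 35.431 = 0.839

FS = 0.84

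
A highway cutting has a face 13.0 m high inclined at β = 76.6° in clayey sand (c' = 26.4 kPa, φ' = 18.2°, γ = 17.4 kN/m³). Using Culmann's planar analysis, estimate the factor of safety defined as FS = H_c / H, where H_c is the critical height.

H_c = (4c'/γ) · sinβ cosφ' / [1 − cos(β − φ')]
    = (4·26.4/17.4) · sin76.6°·cos18.2° / [1 − cos58.4°]
    = 6.069 · 0.9241 / 0.4760 = 11.78 m
FS = H_c / H = 11.78 / 13.0 = 0.906

FS = 0.91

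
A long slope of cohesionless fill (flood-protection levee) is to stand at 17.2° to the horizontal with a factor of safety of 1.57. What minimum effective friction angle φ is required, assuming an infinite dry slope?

φ = 25.9°

FS = tanφ/tanβ ⇒ tanφ = FS · tanβ = 1.57 · tan17.2° = 0.4860
φ = arctan(0.4860) = 25.92°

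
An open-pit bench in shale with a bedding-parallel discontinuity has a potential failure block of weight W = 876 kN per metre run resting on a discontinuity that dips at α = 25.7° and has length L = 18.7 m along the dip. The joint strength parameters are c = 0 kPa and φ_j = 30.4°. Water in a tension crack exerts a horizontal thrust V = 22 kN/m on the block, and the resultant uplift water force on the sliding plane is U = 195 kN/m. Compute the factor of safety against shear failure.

FS = 0.86

Resolving the block weight along and normal to the plane and applying the Mohr–Coulomb strength on the joint:
N' = W cosα − U − V sinα = 876·cos25.7° − 195 − 22·sin25.7° = 584.8 kN/m
Driving force T = W sinα + V cosα = 876·sin25.7° + 22·cos25.7° = 399.7 kN/m
Resisting force R = c·L + N'·tanφ_j = 0·18.7 + 584.8·tan30.4° = 0.0 + 343.1 = 343.1 kN/m
FS = R / T = 343.1 / 399.7 = 0.858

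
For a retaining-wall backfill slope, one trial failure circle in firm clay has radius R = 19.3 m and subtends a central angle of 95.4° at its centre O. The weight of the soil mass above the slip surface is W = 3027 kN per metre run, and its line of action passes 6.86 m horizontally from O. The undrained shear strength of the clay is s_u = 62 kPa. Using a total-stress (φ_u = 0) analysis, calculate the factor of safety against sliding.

Taking moments about the centre O, the resisting moment is provided by the undrained shear strength acting along the arc:
Arc length L_a = R·θ = 19.3·(95.4°·π/180) = 19.3·1.6650 = 32.14 m
M_R = s_u·L_a·R = 62·32.14·19.3 = 38453.2 kN·m/m
M_D = W·d = 3027·6.86 = 20765.2 kN·m/m
FS = M_R / M_D = 38453.2 / 20765.2 = 1.852

FS = 1.85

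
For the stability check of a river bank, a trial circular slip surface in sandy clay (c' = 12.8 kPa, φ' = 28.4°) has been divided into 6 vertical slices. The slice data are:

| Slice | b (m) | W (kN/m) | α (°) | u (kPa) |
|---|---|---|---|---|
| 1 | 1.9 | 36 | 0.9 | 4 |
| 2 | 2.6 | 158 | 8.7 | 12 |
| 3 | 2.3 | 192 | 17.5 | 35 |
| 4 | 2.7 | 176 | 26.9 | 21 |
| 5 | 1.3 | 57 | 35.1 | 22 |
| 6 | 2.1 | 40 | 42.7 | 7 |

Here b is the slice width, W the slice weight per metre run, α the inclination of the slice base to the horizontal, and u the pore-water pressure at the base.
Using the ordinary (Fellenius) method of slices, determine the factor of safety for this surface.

Ordinary method of slices: FS = Σ[c'·Δl_i + (W_i cosα_i − u_i·Δl_i)·tanφ'] / Σ W_i sinα_i, with Δl_i = b_i / cosα_i.
Slice 1: Δl = 1.9/cos0.9° = 1.900 m; N'_1 = 36·cos0.9° − 4·1.900 = 28.4; c'Δl = 24.32; W sinα = 0.6
Slice 2: Δl = 2.6/cos8.7° = 2.630 m; N'_2 = 158·cos8.7° − 12·2.630 = 124.6; c'Δl = 33.67; W sinα = 23.9
Slice 3: Δl = 2.3/cos17.5° = 2.412 m; N'_3 = 192·cos17.5° − 35·2.412 = 98.7; c'Δl = 30.87; W sinα = 57.7
Slice 4: Δl = 2.7/cos26.9° = 3.028 m; N'_4 = 176·cos26.9° − 21·3.028 = 93.4; c'Δl = 38.75; W sinα = 79.6
Slice 5: Δl = 1.3/cos35.1° = 1.589 m; N'_5 = 57·cos35.1° − 22·1.589 = 11.7; c'Δl = 20.34; W sinα = 32.8
Slice 6: Δl = 2.1/cos42.7° = 2.857 m; N'_6 = 40·cos42.7° − 7·2.857 = 9.4; c'Δl = 36.58; W sinα = 27.1
Σc'Δl = 184.5 kN/m; ΣN' = 366.2 kN/m; ΣW sinα = 221.7 kN/m
Resisting = 184.5 + 366.2·tan28.4° = 184.5 + 198.0 = 382.5 kN/m
FS = 382.5 / 221.7 = 1.725

FS = 1.73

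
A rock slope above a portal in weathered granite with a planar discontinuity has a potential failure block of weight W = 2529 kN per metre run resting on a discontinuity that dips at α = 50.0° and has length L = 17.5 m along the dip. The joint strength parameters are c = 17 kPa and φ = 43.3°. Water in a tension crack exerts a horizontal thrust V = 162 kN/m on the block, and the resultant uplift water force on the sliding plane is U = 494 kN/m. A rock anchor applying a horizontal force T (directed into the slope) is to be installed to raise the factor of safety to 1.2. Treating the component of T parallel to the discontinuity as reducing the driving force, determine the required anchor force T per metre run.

Resolving forces along and normal to the sliding plane, with the horizontal anchor force T adding T·sinα to the effective normal force and T·cosα acting up the plane against the driving force:
FS = [cL + (W cosα − U − V sinα + T sinα) tanφ] / [W sinα + V cosα − T cosα]
Without the anchor: N' = 1007.5 kN/m, driving T_d = 2041.5 kN/m, resisting R = 17·17.5 + 1007.5·tan43.3° = 1246.9 kN/m, FS = 0.61.
Setting FS = 1.2 and solving for T:
1.2·(2041.5 − T cos50.0°) = 1246.9 + T sin50.0°·tan43.3°
T·(sin50.0°·tan43.3° + 1.2·cos50.0°) = 1.2·2041.5 − 1246.9
T·(0.7660·0.9424 + 1.2·0.6428) = 2449.7 − 1246.9 = 1202.8
T·1.4932 = 1202.8
T = 805.5 kN/m

T = 806 kN/m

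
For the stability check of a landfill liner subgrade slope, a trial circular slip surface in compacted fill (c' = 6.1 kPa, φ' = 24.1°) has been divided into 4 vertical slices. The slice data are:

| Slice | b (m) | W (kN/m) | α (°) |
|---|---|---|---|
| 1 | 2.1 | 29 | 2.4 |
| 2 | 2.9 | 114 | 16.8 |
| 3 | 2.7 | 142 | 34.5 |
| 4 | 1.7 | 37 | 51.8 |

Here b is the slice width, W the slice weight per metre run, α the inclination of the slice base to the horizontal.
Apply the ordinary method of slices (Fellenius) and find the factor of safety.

FS = 1.34

Ordinary method of slices: FS = Σ[c'·Δl_i + (W_i cosα_i)·tanφ'] / Σ W_i sinα_i, with Δl_i = b_i / cosα_i.
Slice 1: Δl = 2.1/cos2.4° = 2.102 m; N'_1 = 29·cos2.4° = 29.0; c'Δl = 12.82; W sinα = 1.2
Slice 2: Δl = 2.9/cos16.8° = 3.029 m; N'_2 = 114·cos16.8° = 109.1; c'Δl = 18.48; W sinα = 32.9
Slice 3: Δl = 2.7/cos34.5° = 3.276 m; N'_3 = 142·cos34.5° = 117.0; c'Δl = 19.98; W sinα = 80.4
Slice 4: Δl = 1.7/cos51.8° = 2.749 m; N'_4 = 37·cos51.8° = 22.9; c'Δl = 16.77; W sinα = 29.1
Σc'Δl = 68.1 kN/m; ΣN' = 278.0 kN/m; ΣW sinα = 143.7 kN/m
Resisting = 68.1 + 278.0·tan24.1° = 68.1 + 124.4 = 192.4 kN/m
FS = 192.4 / 143.7 = 1.339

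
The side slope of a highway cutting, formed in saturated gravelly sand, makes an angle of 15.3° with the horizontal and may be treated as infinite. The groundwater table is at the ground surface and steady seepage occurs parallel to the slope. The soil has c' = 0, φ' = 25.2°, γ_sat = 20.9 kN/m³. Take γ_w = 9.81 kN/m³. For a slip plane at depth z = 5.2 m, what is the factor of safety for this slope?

With seepage parallel to the slope and the water table at the surface, the effective normal stress on the slip plane uses the buoyant unit weight γ' = γ_sat − γ_w while the driving shear stress uses γ_sat:
FS = [c' + γ' z cos²β tanφ'] / [γ_sat z sinβ cosβ]
(For c' = 0 this reduces to FS = (γ'/γ_sat)·tanφ'/tanβ.)
γ' = 20.9 − 9.81 = 11.09 kN/m³
Numerator = 0.0 + 11.09·5.2·cos²15.3°·tan25.2° = 0.0 + 11.09·5.2·0.9304·0.4706 = 25.247 kPa
Denominator = 20.9·5.2·sin15.3°·cos15.3° = 20.9·5.2·0.2639·0.9646 = 27.661 kPa
FS = 25.247 / 27.661 = 0.913

FS = 0.91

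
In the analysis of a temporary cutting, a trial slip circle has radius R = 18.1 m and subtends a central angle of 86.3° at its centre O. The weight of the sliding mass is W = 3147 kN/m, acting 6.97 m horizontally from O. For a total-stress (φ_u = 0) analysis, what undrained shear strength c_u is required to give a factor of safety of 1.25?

FS = c_u·L_a·R / (W·d), so c_u = FS·W·d / (L_a·R).
Arc length L_a = R·θ = 18.1·(86.3°·π/180) = 18.1·1.5062 = 27.26 m
c_u = 1.25·3147·6.97 / (27.26·18.1) = 27418.2 / 493.45 = 55.56 kPa

c_u = 55.6 kPa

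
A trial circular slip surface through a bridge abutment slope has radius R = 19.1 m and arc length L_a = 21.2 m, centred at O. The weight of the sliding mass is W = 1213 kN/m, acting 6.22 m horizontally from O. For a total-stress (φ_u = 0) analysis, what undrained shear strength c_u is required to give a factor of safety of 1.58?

FS = c_u·L_a·R / (W·d), so c_u = FS·W·d / (L_a·R).
c_u = 1.58·1213·6.22 / (21.20·19.1) = 11920.9 / 404.92 = 29.44 kPa

c_u = 29.4 kPa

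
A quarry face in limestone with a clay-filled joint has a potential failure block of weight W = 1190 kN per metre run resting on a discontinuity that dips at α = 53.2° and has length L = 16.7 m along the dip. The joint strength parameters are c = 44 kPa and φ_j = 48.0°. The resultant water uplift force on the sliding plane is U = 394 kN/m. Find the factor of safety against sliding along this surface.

FS = 1.14

Resolving the block weight along and normal to the plane and applying the Mohr–Coulomb strength on the joint:
N' = W cosα − U = 1190·cos53.2° − 394 = 318.8 kN/m
Driving force T = W sinα = 1190·sin53.2° = 952.9 kN/m
Resisting force R = c·L + N'·tanφ_j = 44·16.7 + 318.8·tan48.0° = 734.8 + 354.1 = 1088.9 kN/m
FS = R / T = 1088.9 / 952.9 = 1.143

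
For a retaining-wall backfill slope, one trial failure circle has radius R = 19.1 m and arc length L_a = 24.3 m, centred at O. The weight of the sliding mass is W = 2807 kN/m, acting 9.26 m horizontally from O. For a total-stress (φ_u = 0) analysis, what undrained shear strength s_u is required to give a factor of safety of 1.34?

s_u = 75.0 kPa

FS = s_u·L_a·R / (W·d), so s_u = FS·W·d / (L_a·R).
s_u = 1.34·2807·9.26 / (24.30·19.1) = 34830.4 / 464.13 = 75.04 kPa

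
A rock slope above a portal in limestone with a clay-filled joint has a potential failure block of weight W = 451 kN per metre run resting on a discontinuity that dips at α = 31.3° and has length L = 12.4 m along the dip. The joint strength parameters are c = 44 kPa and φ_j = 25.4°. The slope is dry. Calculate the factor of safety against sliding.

FS = 3.11

Resolving the block weight along and normal to the plane and applying the Mohr–Coulomb strength on the joint:
N' = W cosα = 451·cos31.3° = 385.4 kN/m
Driving force T = W sinα = 451·sin31.3° = 234.3 kN/m
Resisting force R = c·L + N'·tanφ_j = 44·12.4 + 385.4·tan25.4° = 545.6 + 183.0 = 728.6 kN/m
FS = R / T = 728.6 / 234.3 = 3.110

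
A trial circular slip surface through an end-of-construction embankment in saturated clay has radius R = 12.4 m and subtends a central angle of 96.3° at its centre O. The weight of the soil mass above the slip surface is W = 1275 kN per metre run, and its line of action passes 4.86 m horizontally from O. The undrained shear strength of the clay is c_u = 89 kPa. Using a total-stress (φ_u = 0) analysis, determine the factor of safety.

Taking moments about the centre O, the resisting moment is provided by the undrained shear strength acting along the arc:
Arc length L_a = R·θ = 12.4·(96.3°·π/180) = 12.4·1.6808 = 20.84 m
M_R = c_u·L_a·R = 89·20.84·12.4 = 23000.5 kN·m/m
M_D = W·d = 1275·4.86 = 6196.5 kN·m/m
FS = M_R / M_D = 23000.5 / 6196.5 = 3.712

FS = 3.71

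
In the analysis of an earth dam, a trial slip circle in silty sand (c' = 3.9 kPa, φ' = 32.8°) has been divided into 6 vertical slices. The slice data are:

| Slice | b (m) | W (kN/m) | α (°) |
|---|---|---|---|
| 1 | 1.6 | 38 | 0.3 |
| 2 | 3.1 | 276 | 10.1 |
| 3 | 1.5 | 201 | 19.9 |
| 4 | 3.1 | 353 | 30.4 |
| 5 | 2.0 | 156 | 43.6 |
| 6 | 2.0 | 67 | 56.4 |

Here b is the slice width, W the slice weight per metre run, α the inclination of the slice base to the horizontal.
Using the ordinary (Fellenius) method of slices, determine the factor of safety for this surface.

FS = 1.48

Ordinary method of slices: FS = Σ[c'·Δl_i + (W_i cosα_i)·tanφ'] / Σ W_i sinα_i, with Δl_i = b_i / cosα_i.
Slice 1: Δl = 1.6/cos0.3° = 1.600 m; N'_1 = 38·cos0.3° = 38.0; c'Δl = 6.24; W sinα = 0.2
Slice 2: Δl = 3.1/cos10.1° = 3.149 m; N'_2 = 276·cos10.1° = 271.7; c'Δl = 12.28; W sinα = 48.4
Slice 3: Δl = 1.5/cos19.9° = 1.595 m; N'_3 = 201·cos19.9° = 189.0; c'Δl = 6.22; W sinα = 68.4
Slice 4: Δl = 3.1/cos30.4° = 3.594 m; N'_4 = 353·cos30.4° = 304.5; c'Δl = 14.02; W sinα = 178.6
Slice 5: Δl = 2.0/cos43.6° = 2.762 m; N'_5 = 156·cos43.6° = 113.0; c'Δl = 10.77; W sinα = 107.6
Slice 6: Δl = 2.0/cos56.4° = 3.614 m; N'_6 = 67·cos56.4° = 37.1; c'Δl = 14.09; W sinα = 55.8
Σc'Δl = 63.6 kN/m; ΣN' = 953.2 kN/m; ΣW sinα = 459.0 kN/m
Resisting = 63.6 + 953.2·tan32.8° = 63.6 + 614.3 = 677.9 kN/m
FS = 677.9 / 459.0 = 1.477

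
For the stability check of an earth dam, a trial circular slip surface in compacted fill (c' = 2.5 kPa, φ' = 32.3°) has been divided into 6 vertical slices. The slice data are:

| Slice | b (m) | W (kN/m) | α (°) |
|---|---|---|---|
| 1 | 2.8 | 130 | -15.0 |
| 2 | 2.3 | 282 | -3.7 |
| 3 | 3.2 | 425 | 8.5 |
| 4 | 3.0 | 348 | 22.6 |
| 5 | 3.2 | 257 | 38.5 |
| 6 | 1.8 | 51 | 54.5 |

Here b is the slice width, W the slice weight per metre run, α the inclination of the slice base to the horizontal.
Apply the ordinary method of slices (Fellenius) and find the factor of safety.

Ordinary method of slices: FS = Σ[c'·Δl_i + (W_i cosα_i)·tanφ'] / Σ W_i sinα_i, with Δl_i = b_i / cosα_i.
Slice 1: Δl = 2.8/cos(-15.0°) = 2.899 m; N'_1 = 130·cos(-15.0°) = 125.6; c'Δl = 7.25; W sinα = -33.6
Slice 2: Δl = 2.3/cos(-3.7°) = 2.305 m; N'_2 = 282·cos(-3.7°) = 281.4; c'Δl = 5.76; W sinα = -18.2
Slice 3: Δl = 3.2/cos8.5° = 3.236 m; N'_3 = 425·cos8.5° = 420.3; c'Δl = 8.09; W sinα = 62.8
Slice 4: Δl = 3.0/cos22.6° = 3.250 m; N'_4 = 348·cos22.6° = 321.3; c'Δl = 8.12; W sinα = 133.7
Slice 5: Δl = 3.2/cos38.5° = 4.089 m; N'_5 = 257·cos38.5° = 201.1; c'Δl = 10.22; W sinα = 160.0
Slice 6: Δl = 1.8/cos54.5° = 3.100 m; N'_6 = 51·cos54.5° = 29.6; c'Δl = 7.75; W sinα = 41.5
Σc'Δl = 47.2 kN/m; ΣN' = 1379.3 kN/m; ΣW sinα = 346.2 kN/m
Resisting = 47.2 + 1379.3·tan32.3° = 47.2 + 872.0 = 919.2 kN/m
FS = 919.2 / 346.2 = 2.655

FS = 2.65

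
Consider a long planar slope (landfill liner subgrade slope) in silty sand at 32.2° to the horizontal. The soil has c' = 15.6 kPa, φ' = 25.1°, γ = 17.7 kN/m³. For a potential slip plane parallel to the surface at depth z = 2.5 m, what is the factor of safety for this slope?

For an infinite slope with a slip plane parallel to the surface (no pore pressure): FS = [c' + γz cos²β tanφ'] / [γz sinβ cosβ].
γz = 17.7·2.5 = 44.25 kN/m²
Numerator = 15.6 + 44.25·cos²32.2°·tan25.1° = 15.6 + 44.25·0.7160·0.4684 = 30.442 kPa
Denominator = 44.25·sin32.2°·cos32.2° = 44.25·0.5329·0.8462 = 19.953 kPa
FS = 30.442 / 19.953 = 1.526

FS = 1.53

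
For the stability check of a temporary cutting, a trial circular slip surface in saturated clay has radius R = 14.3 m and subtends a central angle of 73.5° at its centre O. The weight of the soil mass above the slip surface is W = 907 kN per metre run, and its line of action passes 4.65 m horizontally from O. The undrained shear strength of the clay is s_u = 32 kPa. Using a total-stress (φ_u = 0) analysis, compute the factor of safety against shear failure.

Taking moments about the centre O, the resisting moment is provided by the undrained shear strength acting along the arc:
Arc length L_a = R·θ = 14.3·(73.5°·π/180) = 14.3·1.2828 = 18.34 m
M_R = s_u·L_a·R = 32·18.34·14.3 = 8394.3 kN·m/m
M_D = W·d = 907·4.65 = 4217.6 kN·m/m
FS = M_R / M_D = 8394.3 / 4217.6 = 1.990

FS = 1.99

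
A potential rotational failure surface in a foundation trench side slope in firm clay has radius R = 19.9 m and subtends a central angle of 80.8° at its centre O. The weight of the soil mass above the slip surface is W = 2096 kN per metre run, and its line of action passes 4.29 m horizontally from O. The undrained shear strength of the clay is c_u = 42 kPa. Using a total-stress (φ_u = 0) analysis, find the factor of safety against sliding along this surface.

Taking moments about the centre O, the resisting moment is provided by the undrained shear strength acting along the arc:
Arc length L_a = R·θ = 19.9·(80.8°·π/180) = 19.9·1.4102 = 28.06 m
M_R = c_u·L_a·R = 42·28.06·19.9 = 23455.5 kN·m/m
M_D = W·d = 2096·4.29 = 8991.8 kN·m/m
FS = M_R / M_D = 23455.5 / 8991.8 = 2.609

FS = 2.61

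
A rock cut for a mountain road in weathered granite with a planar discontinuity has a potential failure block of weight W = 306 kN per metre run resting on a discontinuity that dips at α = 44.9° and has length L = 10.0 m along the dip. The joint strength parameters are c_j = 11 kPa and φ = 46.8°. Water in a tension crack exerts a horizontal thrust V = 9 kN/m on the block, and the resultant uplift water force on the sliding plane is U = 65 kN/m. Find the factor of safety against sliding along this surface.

Resolving the block weight along and normal to the plane and applying the Mohr–Coulomb strength on the joint:
N' = W cosα − U − V sinα = 306·cos44.9° − 65 − 9·sin44.9° = 145.4 kN/m
Driving force T = W sinα + V cosα = 306·sin44.9° + 9·cos44.9° = 222.4 kN/m
Resisting force R = c_j·L + N'·tanφ = 11·10.0 + 145.4·tan46.8° = 110.0 + 154.8 = 264.8 kN/m
FS = R / T = 264.8 / 222.4 = 1.191

FS = 1.19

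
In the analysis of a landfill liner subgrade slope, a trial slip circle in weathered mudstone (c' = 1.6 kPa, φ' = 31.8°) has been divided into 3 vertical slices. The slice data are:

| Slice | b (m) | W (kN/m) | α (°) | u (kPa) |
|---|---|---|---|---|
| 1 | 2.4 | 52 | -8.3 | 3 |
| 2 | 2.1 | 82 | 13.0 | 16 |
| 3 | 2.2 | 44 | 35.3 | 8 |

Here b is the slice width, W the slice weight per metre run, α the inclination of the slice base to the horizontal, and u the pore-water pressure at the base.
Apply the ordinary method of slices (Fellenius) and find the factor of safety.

FS = 2.09

Ordinary method of slices: FS = Σ[c'·Δl_i + (W_i cosα_i − u_i·Δl_i)·tanφ'] / Σ W_i sinα_i, with Δl_i = b_i / cosα_i.
Slice 1: Δl = 2.4/cos(-8.3°) = 2.425 m; N'_1 = 52·cos(-8.3°) − 3·2.425 = 44.2; c'Δl = 3.88; W sinα = -7.5
Slice 2: Δl = 2.1/cos13.0° = 2.155 m; N'_2 = 82·cos13.0° − 16·2.155 = 45.4; c'Δl = 3.45; W sinα = 18.4
Slice 3: Δl = 2.2/cos35.3° = 2.696 m; N'_3 = 44·cos35.3° − 8·2.696 = 14.3; c'Δl = 4.31; W sinα = 25.4
Σc'Δl = 11.6 kN/m; ΣN' = 103.9 kN/m; ΣW sinα = 36.4 kN/m
Resisting = 11.6 + 103.9·tan31.8° = 11.6 + 64.4 = 76.1 kN/m
FS = 76.1 / 36.4 = 2.092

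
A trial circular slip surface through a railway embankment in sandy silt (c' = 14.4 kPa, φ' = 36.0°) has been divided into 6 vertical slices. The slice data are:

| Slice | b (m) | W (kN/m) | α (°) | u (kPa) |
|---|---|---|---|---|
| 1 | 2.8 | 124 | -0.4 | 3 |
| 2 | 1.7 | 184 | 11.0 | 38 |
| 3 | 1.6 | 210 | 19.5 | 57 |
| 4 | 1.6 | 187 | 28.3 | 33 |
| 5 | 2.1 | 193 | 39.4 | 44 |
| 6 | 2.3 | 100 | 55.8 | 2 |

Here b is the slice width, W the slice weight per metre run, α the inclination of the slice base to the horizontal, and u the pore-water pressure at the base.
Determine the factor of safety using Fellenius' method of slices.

FS = 1.47

Ordinary method of slices: FS = Σ[c'·Δl_i + (W_i cosα_i − u_i·Δl_i)·tanφ'] / Σ W_i sinα_i, with Δl_i = b_i / cosα_i.
Slice 1: Δl = 2.8/cos(-0.4°) = 2.800 m; N'_1 = 124·cos(-0.4°) − 3·2.800 = 115.6; c'Δl = 40.32; W sinα = -0.9
Slice 2: Δl = 1.7/cos11.0° = 1.732 m; N'_2 = 184·cos11.0° − 38·1.732 = 114.8; c'Δl = 24.94; W sinα = 35.1
Slice 3: Δl = 1.6/cos19.5° = 1.697 m; N'_3 = 210·cos19.5° − 57·1.697 = 101.2; c'Δl = 24.44; W sinα = 70.1
Slice 4: Δl = 1.6/cos28.3° = 1.817 m; N'_4 = 187·cos28.3° − 33·1.817 = 104.7; c'Δl = 26.17; W sinα = 88.7
Slice 5: Δl = 2.1/cos39.4° = 2.718 m; N'_5 = 193·cos39.4° − 44·2.718 = 29.6; c'Δl = 39.13; W sinα = 122.5
Slice 6: Δl = 2.3/cos55.8° = 4.092 m; N'_6 = 100·cos55.8° − 2·4.092 = 48.0; c'Δl = 58.92; W sinα = 82.7
Σc'Δl = 213.9 kN/m; ΣN' = 513.9 kN/m; ΣW sinα = 398.2 kN/m
Resisting = 213.9 + 513.9·tan36.0° = 213.9 + 373.4 = 587.3 kN/m
FS = 587.3 / 398.2 = 1.475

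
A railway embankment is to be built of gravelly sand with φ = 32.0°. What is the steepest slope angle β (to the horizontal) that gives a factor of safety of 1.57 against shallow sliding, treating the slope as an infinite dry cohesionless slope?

β = 21.7°

For an infinite dry cohesionless slope FS = tanφ/tanβ, so tanβ = tanφ / FS.
tanβ = tan32.0° / 1.57 = 0.6249 / 1.57 = 0.3980
β = arctan(0.3980) = 21.70°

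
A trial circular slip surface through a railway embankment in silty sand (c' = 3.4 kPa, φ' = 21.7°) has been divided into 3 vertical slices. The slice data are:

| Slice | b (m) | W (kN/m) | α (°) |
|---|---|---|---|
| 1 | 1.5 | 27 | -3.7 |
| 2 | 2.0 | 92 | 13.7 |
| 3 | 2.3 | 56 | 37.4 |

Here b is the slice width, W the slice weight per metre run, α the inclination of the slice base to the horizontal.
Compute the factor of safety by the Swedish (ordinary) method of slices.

Ordinary method of slices: FS = Σ[c'·Δl_i + (W_i cosα_i)·tanφ'] / Σ W_i sinα_i, with Δl_i = b_i / cosα_i.
Slice 1: Δl = 1.5/cos(-3.7°) = 1.503 m; N'_1 = 27·cos(-3.7°) = 26.9; c'Δl = 5.11; W sinα = -1.7
Slice 2: Δl = 2.0/cos13.7° = 2.059 m; N'_2 = 92·cos13.7° = 89.4; c'Δl = 7.00; W sinα = 21.8
Slice 3: Δl = 2.3/cos37.4° = 2.895 m; N'_3 = 56·cos37.4° = 44.5; c'Δl = 9.84; W sinα = 34.0
Σc'Δl = 22.0 kN/m; ΣN' = 160.8 kN/m; ΣW sinα = 54.1 kN/m
Resisting = 22.0 + 160.8·tan21.7° = 22.0 + 64.0 = 85.9 kN/m
FS = 85.9 / 54.1 = 1.590

FS = 1.59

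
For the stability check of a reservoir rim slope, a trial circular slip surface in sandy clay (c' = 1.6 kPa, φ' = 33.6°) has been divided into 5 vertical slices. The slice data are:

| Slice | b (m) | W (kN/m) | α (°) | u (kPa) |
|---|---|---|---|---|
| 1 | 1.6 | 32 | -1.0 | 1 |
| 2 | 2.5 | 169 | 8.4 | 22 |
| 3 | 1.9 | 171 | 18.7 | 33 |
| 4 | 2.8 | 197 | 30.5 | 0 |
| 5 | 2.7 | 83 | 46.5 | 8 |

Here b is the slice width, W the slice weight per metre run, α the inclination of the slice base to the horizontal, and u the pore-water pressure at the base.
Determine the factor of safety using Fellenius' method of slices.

Ordinary method of slices: FS = Σ[c'·Δl_i + (W_i cosα_i − u_i·Δl_i)·tanφ'] / Σ W_i sinα_i, with Δl_i = b_i / cosα_i.
Slice 1: Δl = 1.6/cos(-1.0°) = 1.600 m; N'_1 = 32·cos(-1.0°) − 1·1.600 = 30.4; c'Δl = 2.56; W sinα = -0.6
Slice 2: Δl = 2.5/cos8.4° = 2.527 m; N'_2 = 169·cos8.4° − 22·2.527 = 111.6; c'Δl = 4.04; W sinα = 24.7
Slice 3: Δl = 1.9/cos18.7° = 2.006 m; N'_3 = 171·cos18.7° − 33·2.006 = 95.8; c'Δl = 3.21; W sinα = 54.8
Slice 4: Δl = 2.8/cos30.5° = 3.250 m; N'_4 = 197·cos30.5° − 0·3.250 = 169.7; c'Δl = 5.20; W sinα = 100.0
Slice 5: Δl = 2.7/cos46.5° = 3.922 m; N'_5 = 83·cos46.5° − 8·3.922 = 25.8; c'Δl = 6.28; W sinα = 60.2
Σc'Δl = 21.3 kN/m; ΣN' = 433.3 kN/m; ΣW sinα = 239.1 kN/m
Resisting = 21.3 + 433.3·tan33.6° = 21.3 + 287.9 = 309.1 kN/m
FS = 309.1 / 239.1 = 1.293

FS = 1.29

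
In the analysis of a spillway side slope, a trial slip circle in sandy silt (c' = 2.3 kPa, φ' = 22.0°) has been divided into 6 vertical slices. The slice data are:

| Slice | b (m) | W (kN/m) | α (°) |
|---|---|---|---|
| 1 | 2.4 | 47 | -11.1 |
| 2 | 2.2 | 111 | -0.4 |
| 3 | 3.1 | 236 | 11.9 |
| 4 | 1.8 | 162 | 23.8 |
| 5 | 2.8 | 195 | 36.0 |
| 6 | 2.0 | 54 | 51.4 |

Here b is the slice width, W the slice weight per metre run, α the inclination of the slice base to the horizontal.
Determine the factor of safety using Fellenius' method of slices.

Ordinary method of slices: FS = Σ[c'·Δl_i + (W_i cosα_i)·tanφ'] / Σ W_i sinα_i, with Δl_i = b_i / cosα_i.
Slice 1: Δl = 2.4/cos(-11.1°) = 2.446 m; N'_1 = 47·cos(-11.1°) = 46.1; c'Δl = 5.63; W sinα = -9.0
Slice 2: Δl = 2.2/cos(-0.4°) = 2.200 m; N'_2 = 111·cos(-0.4°) = 111.0; c'Δl = 5.06; W sinα = -0.8
Slice 3: Δl = 3.1/cos11.9° = 3.168 m; N'_3 = 236·cos11.9° = 230.9; c'Δl = 7.29; W sinα = 48.7
Slice 4: Δl = 1.8/cos23.8° = 1.967 m; N'_4 = 162·cos23.8° = 148.2; c'Δl = 4.52; W sinα = 65.4
Slice 5: Δl = 2.8/cos36.0° = 3.461 m; N'_5 = 195·cos36.0° = 157.8; c'Δl = 7.96; W sinα = 114.6
Slice 6: Δl = 2.0/cos51.4° = 3.206 m; N'_6 = 54·cos51.4° = 33.7; c'Δl = 7.37; W sinα = 42.2
Σc'Δl = 37.8 kN/m; ΣN' = 727.7 kN/m; ΣW sinα = 261.0 kN/m
Resisting = 37.8 + 727.7·tan22.0° = 37.8 + 294.0 = 331.8 kN/m
FS = 331.8 / 261.0 = 1.271

FS = 1.27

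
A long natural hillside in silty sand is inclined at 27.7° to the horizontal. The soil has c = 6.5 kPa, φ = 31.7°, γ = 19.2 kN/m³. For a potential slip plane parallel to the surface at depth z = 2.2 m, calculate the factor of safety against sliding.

For an infinite slope with a slip plane parallel to the surface (no pore pressure): FS = [c + γz cos²β tanφ] / [γz sinβ cosβ].
γz = 19.2·2.2 = 42.24 kN/m²
Numerator = 6.5 + 42.24·cos²27.7°·tan31.7° = 6.5 + 42.24·0.7839·0.6176 = 26.951 kPa
Denominator = 42.24·sin27.7°·cos27.7° = 42.24·0.4648·0.8854 = 17.385 kPa
FS = 26.951 / 17.385 = 1.550

FS = 1.55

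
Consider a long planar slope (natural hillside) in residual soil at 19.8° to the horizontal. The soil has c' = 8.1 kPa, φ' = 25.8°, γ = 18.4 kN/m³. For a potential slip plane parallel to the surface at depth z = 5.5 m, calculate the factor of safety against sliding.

FS = 1.59

For an infinite slope with a slip plane parallel to the surface (no pore pressure): FS = [c' + γz cos²β tanφ'] / [γz sinβ cosβ].
γz = 18.4·5.5 = 101.20 kN/m²
Numerator = 8.1 + 101.20·cos²19.8°·tan25.8° = 8.1 + 101.20·0.8853·0.4834 = 51.409 kPa
Denominator = 101.20·sin19.8°·cos19.8° = 101.20·0.3387·0.9409 = 32.254 kPa
FS = 51.409 / 32.254 = 1.594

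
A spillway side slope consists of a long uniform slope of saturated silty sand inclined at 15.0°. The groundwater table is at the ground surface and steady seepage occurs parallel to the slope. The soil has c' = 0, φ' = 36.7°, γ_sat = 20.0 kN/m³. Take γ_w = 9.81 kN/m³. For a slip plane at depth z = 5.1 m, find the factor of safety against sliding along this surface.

FS = 1.42

With seepage parallel to the slope and the water table at the surface, the effective normal stress on the slip plane uses the buoyant unit weight γ' = γ_sat − γ_w while the driving shear stress uses γ_sat:
FS = [c' + γ' z cos²β tanφ'] / [γ_sat z sinβ cosβ]
(For c' = 0 this reduces to FS = (γ'/γ_sat)·tanφ'/tanβ.)
γ' = 20.0 − 9.81 = 10.19 kN/m³
Numerator = 0.0 + 10.19·5.1·cos²15.0°·tan36.7° = 0.0 + 10.19·5.1·0.9330·0.7454 = 36.142 kPa
Denominator = 20.0·5.1·sin15.0°·cos15.0° = 20.0·5.1·0.2588·0.9659 = 25.500 kPa
FS = 36.142 / 25.500 = 1.417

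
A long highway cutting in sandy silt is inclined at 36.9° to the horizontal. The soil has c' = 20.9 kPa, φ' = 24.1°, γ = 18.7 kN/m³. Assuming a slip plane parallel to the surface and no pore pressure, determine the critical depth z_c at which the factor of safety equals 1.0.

z_c = 5.76 m

Setting FS = 1.00 in FS = [c' + γz cos²β tanφ'] / [γz sinβ cosβ] and solving for z:
z = c' / [γ cosβ (FS·sinβ − cosβ·tanφ')]
  = 20.9 / [18.7·cos36.9°·(1.00·sin36.9° − cos36.9°·tan24.1°)]
  = 20.9 / [18.7·0.7997·(1.00·0.6004 − 0.7997·0.4473)]
  = 20.9 / 3.6294 = 5.758 m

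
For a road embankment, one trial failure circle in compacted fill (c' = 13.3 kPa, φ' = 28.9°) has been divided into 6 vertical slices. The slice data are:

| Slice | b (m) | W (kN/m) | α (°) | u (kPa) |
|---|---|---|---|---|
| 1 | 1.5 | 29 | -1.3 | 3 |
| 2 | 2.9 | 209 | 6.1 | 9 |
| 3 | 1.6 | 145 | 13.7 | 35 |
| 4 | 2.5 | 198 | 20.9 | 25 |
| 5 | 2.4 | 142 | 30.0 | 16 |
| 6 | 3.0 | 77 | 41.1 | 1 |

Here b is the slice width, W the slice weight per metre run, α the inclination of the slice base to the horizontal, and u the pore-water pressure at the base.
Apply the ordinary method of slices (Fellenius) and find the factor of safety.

FS = 2.03

Ordinary method of slices: FS = Σ[c'·Δl_i + (W_i cosα_i − u_i·Δl_i)·tanφ'] / Σ W_i sinα_i, with Δl_i = b_i / cosα_i.
Slice 1: Δl = 1.5/cos(-1.3°) = 1.500 m; N'_1 = 29·cos(-1.3°) − 3·1.500 = 24.5; c'Δl = 19.96; W sinα = -0.7
Slice 2: Δl = 2.9/cos6.1° = 2.917 m; N'_2 = 209·cos6.1° − 9·2.917 = 181.6; c'Δl = 38.79; W sinα = 22.2
Slice 3: Δl = 1.6/cos13.7° = 1.647 m; N'_3 = 145·cos13.7° − 35·1.647 = 83.2; c'Δl = 21.90; W sinα = 34.3
Slice 4: Δl = 2.5/cos20.9° = 2.676 m; N'_4 = 198·cos20.9° − 25·2.676 = 118.1; c'Δl = 35.59; W sinα = 70.6
Slice 5: Δl = 2.4/cos30.0° = 2.771 m; N'_5 = 142·cos30.0° − 16·2.771 = 78.6; c'Δl = 36.86; W sinα = 71.0
Slice 6: Δl = 3.0/cos41.1° = 3.981 m; N'_6 = 77·cos41.1° − 1·3.981 = 54.0; c'Δl = 52.95; W sinα = 50.6
Σc'Δl = 206.0 kN/m; ΣN' = 540.0 kN/m; ΣW sinα = 248.1 kN/m
Resisting = 206.0 + 540.0·tan28.9° = 206.0 + 298.1 = 504.2 kN/m
FS = 504.2 / 248.1 = 2.032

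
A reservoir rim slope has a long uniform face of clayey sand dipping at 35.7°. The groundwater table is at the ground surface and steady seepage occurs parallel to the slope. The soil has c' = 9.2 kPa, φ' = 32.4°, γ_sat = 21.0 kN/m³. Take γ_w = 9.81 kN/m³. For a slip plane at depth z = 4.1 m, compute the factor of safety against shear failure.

FS = 0.70

With seepage parallel to the slope and the water table at the surface, the effective normal stress on the slip plane uses the buoyant unit weight γ' = γ_sat − γ_w while the driving shear stress uses γ_sat:
FS = [c' + γ' z cos²β tanφ'] / [γ_sat z sinβ cosβ]
γ' = 21.0 − 9.81 = 11.19 kN/m³
Numerator = 9.2 + 11.19·4.1·cos²35.7°·tan32.4° = 9.2 + 11.19·4.1·0.6595·0.6346 = 28.401 kPa
Denominator = 21.0·4.1·sin35.7°·cos35.7° = 21.0·4.1·0.5835·0.8121 = 40.801 kPa
FS = 28.401 / 40.801 = 0.696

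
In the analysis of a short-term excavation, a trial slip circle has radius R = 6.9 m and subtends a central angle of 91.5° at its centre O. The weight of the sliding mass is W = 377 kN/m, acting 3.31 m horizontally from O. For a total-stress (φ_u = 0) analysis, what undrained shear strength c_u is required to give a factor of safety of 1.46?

FS = c_u·L_a·R / (W·d), so c_u = FS·W·d / (L_a·R).
Arc length L_a = R·θ = 6.9·(91.5°·π/180) = 6.9·1.5970 = 11.02 m
c_u = 1.46·377·3.31 / (11.02·6.9) = 1821.9 / 76.03 = 23.96 kPa

c_u = 24.0 kPa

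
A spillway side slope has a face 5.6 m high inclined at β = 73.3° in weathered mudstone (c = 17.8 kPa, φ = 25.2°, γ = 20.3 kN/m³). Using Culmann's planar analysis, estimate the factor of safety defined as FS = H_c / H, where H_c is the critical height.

FS = 1.63

H_c = (4c/γ) · sinβ cosφ / [1 − cos(β − φ)]
    = (4·17.8/20.3) · sin73.3°·cos25.2° / [1 − cos48.1°]
    = 3.507 · 0.8667 / 0.3322 = 9.15 m
FS = H_c / H = 9.15 / 5.6 = 1.634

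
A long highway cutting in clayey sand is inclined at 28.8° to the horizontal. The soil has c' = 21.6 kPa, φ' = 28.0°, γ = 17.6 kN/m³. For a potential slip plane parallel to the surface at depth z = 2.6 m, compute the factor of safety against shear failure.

FS = 2.09

For an infinite slope with a slip plane parallel to the surface (no pore pressure): FS = [c' + γz cos²β tanφ'] / [γz sinβ cosβ].
γz = 17.6·2.6 = 45.76 kN/m²
Numerator = 21.6 + 45.76·cos²28.8°·tan28.0° = 21.6 + 45.76·0.7679·0.5317 = 40.284 kPa
Denominator = 45.76·sin28.8°·cos28.8° = 45.76·0.4818·0.8763 = 19.318 kPa
FS = 40.284 / 19.318 = 2.085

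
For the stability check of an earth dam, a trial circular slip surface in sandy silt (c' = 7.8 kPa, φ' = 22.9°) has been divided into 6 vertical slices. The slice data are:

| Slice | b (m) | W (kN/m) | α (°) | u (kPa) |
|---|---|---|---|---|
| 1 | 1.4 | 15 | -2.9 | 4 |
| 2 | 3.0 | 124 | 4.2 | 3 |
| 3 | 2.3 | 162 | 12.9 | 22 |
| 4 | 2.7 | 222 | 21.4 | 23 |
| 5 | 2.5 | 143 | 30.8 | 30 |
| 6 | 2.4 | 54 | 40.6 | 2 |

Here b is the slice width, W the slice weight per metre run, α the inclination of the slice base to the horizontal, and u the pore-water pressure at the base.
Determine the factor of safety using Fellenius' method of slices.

FS = 1.32

Ordinary method of slices: FS = Σ[c'·Δl_i + (W_i cosα_i − u_i·Δl_i)·tanφ'] / Σ W_i sinα_i, with Δl_i = b_i / cosα_i.
Slice 1: Δl = 1.4/cos(-2.9°) = 1.402 m; N'_1 = 15·cos(-2.9°) − 4·1.402 = 9.4; c'Δl = 10.93; W sinα = -0.8
Slice 2: Δl = 3.0/cos4.2° = 3.008 m; N'_2 = 124·cos4.2° − 3·3.008 = 114.6; c'Δl = 23.46; W sinα = 9.1
Slice 3: Δl = 2.3/cos12.9° = 2.360 m; N'_3 = 162·cos12.9° − 22·2.360 = 106.0; c'Δl = 18.40; W sinα = 36.2
Slice 4: Δl = 2.7/cos21.4° = 2.900 m; N'_4 = 222·cos21.4° − 23·2.900 = 140.0; c'Δl = 22.62; W sinα = 81.0
Slice 5: Δl = 2.5/cos30.8° = 2.910 m; N'_5 = 143·cos30.8° − 30·2.910 = 35.5; c'Δl = 22.70; W sinα = 73.2
Slice 6: Δl = 2.4/cos40.6° = 3.161 m; N'_6 = 54·cos40.6° − 2·3.161 = 34.7; c'Δl = 24.66; W sinα = 35.1
Σc'Δl = 122.8 kN/m; ΣN' = 440.2 kN/m; ΣW sinα = 233.9 kN/m
Resisting = 122.8 + 440.2·tan22.9° = 122.8 + 186.0 = 308.7 kN/m
FS = 308.7 / 233.9 = 1.320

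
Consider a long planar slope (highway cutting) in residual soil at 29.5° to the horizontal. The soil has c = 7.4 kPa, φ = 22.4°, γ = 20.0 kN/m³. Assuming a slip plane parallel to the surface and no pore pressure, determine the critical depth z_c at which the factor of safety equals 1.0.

Setting FS = 1.00 in FS = [c + γz cos²β tanφ] / [γz sinβ cosβ] and solving for z:
z = c / [γ cosβ (FS·sinβ − cosβ·tanφ)]
  = 7.4 / [20.0·cos29.5°·(1.00·sin29.5° − cos29.5°·tan22.4°)]
  = 7.4 / [20.0·0.8704·(1.00·0.4924 − 0.8704·0.4122)]
  = 7.4 / 2.3271 = 3.180 m

z_c = 3.18 m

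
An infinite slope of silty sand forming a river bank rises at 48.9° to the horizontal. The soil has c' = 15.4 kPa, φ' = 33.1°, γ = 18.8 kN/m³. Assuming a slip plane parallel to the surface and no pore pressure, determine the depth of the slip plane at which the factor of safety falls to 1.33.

z = 2.17 m

Setting FS = 1.33 in FS = [c' + γz cos²β tanφ'] / [γz sinβ cosβ] and solving for z:
z = c' / [γ cosβ (FS·sinβ − cosβ·tanφ')]
  = 15.4 / [18.8·cos48.9°·(1.33·sin48.9° − cos48.9°·tan33.1°)]
  = 15.4 / [18.8·0.6574·(1.33·0.7536 − 0.6574·0.6519)]
  = 15.4 / 7.0902 = 2.172 m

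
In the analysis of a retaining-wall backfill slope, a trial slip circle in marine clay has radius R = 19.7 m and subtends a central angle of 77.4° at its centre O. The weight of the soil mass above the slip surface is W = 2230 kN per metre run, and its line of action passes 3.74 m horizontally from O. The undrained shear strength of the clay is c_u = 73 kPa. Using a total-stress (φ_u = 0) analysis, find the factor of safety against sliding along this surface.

Taking moments about the centre O, the resisting moment is provided by the undrained shear strength acting along the arc:
Arc length L_a = R·θ = 19.7·(77.4°·π/180) = 19.7·1.3509 = 26.61 m
M_R = c_u·L_a·R = 73·26.61·19.7 = 38271.3 kN·m/m
M_D = W·d = 2230·3.74 = 8340.2 kN·m/m
FS = M_R / M_D = 38271.3 / 8340.2 = 4.589

FS = 4.59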